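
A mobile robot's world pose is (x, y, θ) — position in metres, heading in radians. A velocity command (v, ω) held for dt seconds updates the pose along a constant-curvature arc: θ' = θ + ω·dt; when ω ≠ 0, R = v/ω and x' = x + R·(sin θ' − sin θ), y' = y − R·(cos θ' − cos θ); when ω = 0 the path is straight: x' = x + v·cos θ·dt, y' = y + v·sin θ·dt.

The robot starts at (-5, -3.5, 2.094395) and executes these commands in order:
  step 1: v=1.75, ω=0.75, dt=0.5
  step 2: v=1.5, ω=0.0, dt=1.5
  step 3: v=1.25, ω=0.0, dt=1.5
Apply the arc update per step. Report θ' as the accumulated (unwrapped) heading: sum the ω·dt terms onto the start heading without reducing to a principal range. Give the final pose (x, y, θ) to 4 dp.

step 1: θ'=2.4694 (R=2.3333) → pose (-5.5677, -2.8409, 2.4694)
step 2: θ'=2.4694 (straight) → pose (-7.3283, -1.4398, 2.4694)
step 3: θ'=2.4694 (straight) → pose (-8.7954, -0.2723, 2.4694)

(-8.7954, -0.2723, 2.4694)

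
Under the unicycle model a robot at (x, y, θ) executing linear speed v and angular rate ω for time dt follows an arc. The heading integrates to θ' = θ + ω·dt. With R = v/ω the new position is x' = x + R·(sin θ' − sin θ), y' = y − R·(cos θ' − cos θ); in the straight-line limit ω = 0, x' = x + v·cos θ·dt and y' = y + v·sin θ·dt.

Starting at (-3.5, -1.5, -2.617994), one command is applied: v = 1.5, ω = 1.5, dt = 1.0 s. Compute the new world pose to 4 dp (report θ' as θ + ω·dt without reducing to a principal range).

(-3.8992, -2.8035, -1.1180)

θ' = -2.6180 + 1.5·1.0 = -1.1180
R = v/ω = 1.5/1.5 = 1.0000
x' = -3.5 + 1.0000·(sin -1.1180 − sin -2.6180) = -3.8992
y' = -1.5 − 1.0000·(cos -1.1180 − cos -2.6180) = -2.8035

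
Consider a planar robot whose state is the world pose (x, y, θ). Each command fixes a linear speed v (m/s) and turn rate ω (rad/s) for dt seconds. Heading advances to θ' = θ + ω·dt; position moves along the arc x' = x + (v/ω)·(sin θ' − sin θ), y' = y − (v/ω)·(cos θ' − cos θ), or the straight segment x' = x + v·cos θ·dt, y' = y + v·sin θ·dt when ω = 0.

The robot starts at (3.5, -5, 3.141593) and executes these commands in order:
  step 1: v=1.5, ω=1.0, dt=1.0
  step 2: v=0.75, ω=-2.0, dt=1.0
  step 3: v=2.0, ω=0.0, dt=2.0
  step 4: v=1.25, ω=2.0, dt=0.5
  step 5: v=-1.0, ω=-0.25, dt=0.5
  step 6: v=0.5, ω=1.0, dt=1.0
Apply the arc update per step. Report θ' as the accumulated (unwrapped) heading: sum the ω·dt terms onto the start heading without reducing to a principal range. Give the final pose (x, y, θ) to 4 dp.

(-1.0278, -2.2432, 4.0166)

step 1: θ'=4.1416 (R=1.5000) → pose (2.2378, -5.6895, 4.1416)
step 2: θ'=2.1416 (R=-0.3750) → pose (1.6067, -5.6895, 2.1416)
step 3: θ'=2.1416 (straight) → pose (-0.5545, -2.3237, 2.1416)
step 4: θ'=3.1416 (R=0.6250) → pose (-1.0804, -2.0364, 3.1416)
step 5: θ'=3.0166 (R=4.0000) → pose (-0.5817, -2.0676, 3.0166)
step 6: θ'=4.0166 (R=0.5000) → pose (-1.0278, -2.2432, 4.0166)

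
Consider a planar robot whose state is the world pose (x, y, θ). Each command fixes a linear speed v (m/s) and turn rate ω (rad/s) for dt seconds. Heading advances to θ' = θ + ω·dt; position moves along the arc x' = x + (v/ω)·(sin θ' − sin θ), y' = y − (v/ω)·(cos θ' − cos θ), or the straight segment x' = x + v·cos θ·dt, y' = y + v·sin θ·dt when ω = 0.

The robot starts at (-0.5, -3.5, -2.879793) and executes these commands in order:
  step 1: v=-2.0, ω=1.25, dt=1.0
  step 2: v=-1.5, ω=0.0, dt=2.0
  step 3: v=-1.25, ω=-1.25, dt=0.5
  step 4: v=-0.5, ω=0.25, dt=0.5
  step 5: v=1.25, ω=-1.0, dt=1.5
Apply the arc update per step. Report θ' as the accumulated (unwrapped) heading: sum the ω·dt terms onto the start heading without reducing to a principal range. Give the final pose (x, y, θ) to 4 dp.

(-0.4174, 1.2809, -3.6298)

step 1: θ'=-1.6298 (R=-1.6000) → pose (0.6831, -2.0489, -1.6298)
step 2: θ'=-1.6298 (straight) → pose (0.8600, 0.9459, -1.6298)
step 3: θ'=-2.2548 (R=1.0000) → pose (1.0832, 1.5189, -2.2548)
step 4: θ'=-2.1298 (R=-2.0000) → pose (1.2287, 1.7220, -2.1298)
step 5: θ'=-3.6298 (R=-1.2500) → pose (-0.4174, 1.2809, -3.6298)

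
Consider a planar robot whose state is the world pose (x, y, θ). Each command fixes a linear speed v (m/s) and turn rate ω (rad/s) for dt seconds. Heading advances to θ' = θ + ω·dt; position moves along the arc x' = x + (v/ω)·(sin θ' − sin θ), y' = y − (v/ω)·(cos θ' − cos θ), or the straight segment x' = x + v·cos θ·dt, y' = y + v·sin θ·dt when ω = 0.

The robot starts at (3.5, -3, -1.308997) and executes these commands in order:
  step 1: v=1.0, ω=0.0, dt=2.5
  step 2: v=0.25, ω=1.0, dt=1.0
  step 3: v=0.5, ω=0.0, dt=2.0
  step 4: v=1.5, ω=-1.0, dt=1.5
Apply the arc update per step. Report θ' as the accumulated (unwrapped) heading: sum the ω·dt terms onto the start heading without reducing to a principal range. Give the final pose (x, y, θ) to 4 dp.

step 1: θ'=-1.3090 (straight) → pose (4.1470, -5.4148, -1.3090)
step 2: θ'=-0.3090 (R=0.2500) → pose (4.3125, -5.5883, -0.3090)
step 3: θ'=-0.3090 (straight) → pose (5.2651, -5.8924, -0.3090)
step 4: θ'=-1.8090 (R=-1.5000) → pose (6.2666, -7.6753, -1.8090)

(6.2666, -7.6753, -1.8090)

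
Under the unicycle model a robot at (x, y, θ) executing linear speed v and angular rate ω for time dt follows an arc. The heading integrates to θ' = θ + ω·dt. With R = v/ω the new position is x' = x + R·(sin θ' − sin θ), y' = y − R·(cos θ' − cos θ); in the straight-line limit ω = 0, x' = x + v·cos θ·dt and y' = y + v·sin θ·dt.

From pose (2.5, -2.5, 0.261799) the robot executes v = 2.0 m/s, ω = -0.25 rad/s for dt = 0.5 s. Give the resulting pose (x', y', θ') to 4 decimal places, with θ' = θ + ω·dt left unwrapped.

θ' = 0.2618 + -0.25·0.5 = 0.1368
R = v/ω = 2.0/-0.25 = -8.0000
x' = 2.5 + -8.0000·(sin 0.1368 − sin 0.2618) = 3.4796
y' = -2.5 − -8.0000·(cos 0.1368 − cos 0.2618) = -2.3021

(3.4796, -2.3021, 0.1368)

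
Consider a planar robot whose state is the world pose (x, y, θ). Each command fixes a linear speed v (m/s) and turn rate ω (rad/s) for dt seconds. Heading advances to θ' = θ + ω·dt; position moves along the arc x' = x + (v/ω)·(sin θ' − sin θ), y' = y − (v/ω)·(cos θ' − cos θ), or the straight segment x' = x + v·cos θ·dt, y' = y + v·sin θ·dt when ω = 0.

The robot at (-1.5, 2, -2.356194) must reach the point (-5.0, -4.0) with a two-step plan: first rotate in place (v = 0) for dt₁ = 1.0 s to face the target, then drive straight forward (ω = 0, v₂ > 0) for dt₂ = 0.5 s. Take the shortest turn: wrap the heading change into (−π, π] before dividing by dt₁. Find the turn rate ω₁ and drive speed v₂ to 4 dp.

heading to target = atan2(-4−2, -5−-1.5) = -2.0989
Δθ = wrap(-2.0989 − -2.3562) = 0.2573; ω₁ = Δθ/dt₁ = 0.2573
distance = √((-5−-1.5)² + (-4−2)²) = 6.9462; v₂ = distance/dt₂ = 13.8924

ω₁ = 0.2573, v₂ = 13.8924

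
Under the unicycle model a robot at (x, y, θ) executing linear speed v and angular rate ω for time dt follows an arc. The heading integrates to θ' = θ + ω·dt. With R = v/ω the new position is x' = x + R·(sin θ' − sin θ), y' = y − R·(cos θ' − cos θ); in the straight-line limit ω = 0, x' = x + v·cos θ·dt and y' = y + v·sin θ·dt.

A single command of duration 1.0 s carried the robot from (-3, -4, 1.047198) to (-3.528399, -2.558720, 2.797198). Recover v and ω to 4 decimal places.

v = 1.7500, ω = 1.7500

Δθ = 2.797198 − 1.047198 = 1.750000
ω = Δθ/dt = 1.750000/1.0 = 1.7500
R = −Δy/(cos θ' − cos θ) = 1.0000
v = R·ω = 1.0000·1.7500 = 1.7500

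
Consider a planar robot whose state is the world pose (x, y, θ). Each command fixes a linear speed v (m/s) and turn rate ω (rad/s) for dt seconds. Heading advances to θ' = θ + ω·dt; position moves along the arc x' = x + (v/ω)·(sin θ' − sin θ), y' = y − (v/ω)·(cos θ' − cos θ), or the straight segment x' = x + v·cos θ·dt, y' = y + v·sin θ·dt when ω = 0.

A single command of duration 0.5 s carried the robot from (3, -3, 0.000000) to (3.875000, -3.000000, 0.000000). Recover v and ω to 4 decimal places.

Δθ = 0.000000 − 0.000000 = 0.000000
ω = Δθ/dt = 0.000000/0.5 = 0.0000
ω = 0 → v = (Δx·cos θ + Δy·sin θ)/dt = 1.7500

v = 1.7500, ω = 0.0000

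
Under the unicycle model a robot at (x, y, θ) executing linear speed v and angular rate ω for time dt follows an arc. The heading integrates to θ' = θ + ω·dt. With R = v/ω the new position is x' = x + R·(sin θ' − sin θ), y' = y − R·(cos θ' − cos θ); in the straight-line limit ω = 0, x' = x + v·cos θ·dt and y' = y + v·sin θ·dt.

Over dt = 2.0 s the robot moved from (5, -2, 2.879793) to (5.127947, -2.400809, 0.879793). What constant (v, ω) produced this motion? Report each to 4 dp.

v = -0.2500, ω = -1.0000

Δθ = 0.879793 − 2.879793 = -2.000000
ω = Δθ/dt = -2.000000/2.0 = -1.0000
R = −Δy/(cos θ' − cos θ) = 0.2500
v = R·ω = 0.2500·-1.0000 = -0.2500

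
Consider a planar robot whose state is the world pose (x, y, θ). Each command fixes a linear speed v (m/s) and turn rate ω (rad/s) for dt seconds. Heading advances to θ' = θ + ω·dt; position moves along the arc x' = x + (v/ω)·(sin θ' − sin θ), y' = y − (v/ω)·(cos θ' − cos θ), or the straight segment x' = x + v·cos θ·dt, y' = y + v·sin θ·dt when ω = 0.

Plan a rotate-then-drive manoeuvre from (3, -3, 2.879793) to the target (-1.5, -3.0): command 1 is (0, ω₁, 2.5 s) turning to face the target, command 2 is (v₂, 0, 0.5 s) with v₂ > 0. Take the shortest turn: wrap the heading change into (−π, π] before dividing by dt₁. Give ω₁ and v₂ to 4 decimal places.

ω₁ = 0.1047, v₂ = 9.0000

heading to target = atan2(-3−-3, -1.5−3) = 3.1416
Δθ = wrap(3.1416 − 2.8798) = 0.2618; ω₁ = Δθ/dt₁ = 0.1047
distance = √((-1.5−3)² + (-3−-3)²) = 4.5000; v₂ = distance/dt₂ = 9.0000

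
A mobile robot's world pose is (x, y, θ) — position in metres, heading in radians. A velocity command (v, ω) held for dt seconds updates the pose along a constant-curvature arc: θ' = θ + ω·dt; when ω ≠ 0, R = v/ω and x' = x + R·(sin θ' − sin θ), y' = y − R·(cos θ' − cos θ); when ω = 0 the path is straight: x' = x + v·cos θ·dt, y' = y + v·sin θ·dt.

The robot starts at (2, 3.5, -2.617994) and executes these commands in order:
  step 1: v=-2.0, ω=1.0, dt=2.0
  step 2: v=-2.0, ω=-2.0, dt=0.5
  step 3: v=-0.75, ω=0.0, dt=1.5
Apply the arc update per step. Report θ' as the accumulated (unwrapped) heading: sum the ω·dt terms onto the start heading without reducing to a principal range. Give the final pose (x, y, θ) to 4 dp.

step 1: θ'=-0.6180 (R=-2.0000) → pose (2.1588, 6.8621, -0.6180)
step 2: θ'=-1.6180 (R=1.0000) → pose (1.7393, 7.7244, -1.6180)
step 3: θ'=-1.6180 (straight) → pose (1.7924, 8.8481, -1.6180)

(1.7924, 8.8481, -1.6180)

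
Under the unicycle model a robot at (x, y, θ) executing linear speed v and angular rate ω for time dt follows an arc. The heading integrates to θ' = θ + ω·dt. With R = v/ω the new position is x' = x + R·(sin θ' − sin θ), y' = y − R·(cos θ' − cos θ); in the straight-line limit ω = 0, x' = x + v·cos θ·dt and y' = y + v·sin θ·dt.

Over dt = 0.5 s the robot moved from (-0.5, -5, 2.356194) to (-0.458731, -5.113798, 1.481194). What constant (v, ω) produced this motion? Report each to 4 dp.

v = -0.2500, ω = -1.7500

Δθ = 1.481194 − 2.356194 = -0.875000
ω = Δθ/dt = -0.875000/0.5 = -1.7500
R = −Δy/(cos θ' − cos θ) = 0.1429
v = R·ω = 0.1429·-1.7500 = -0.2500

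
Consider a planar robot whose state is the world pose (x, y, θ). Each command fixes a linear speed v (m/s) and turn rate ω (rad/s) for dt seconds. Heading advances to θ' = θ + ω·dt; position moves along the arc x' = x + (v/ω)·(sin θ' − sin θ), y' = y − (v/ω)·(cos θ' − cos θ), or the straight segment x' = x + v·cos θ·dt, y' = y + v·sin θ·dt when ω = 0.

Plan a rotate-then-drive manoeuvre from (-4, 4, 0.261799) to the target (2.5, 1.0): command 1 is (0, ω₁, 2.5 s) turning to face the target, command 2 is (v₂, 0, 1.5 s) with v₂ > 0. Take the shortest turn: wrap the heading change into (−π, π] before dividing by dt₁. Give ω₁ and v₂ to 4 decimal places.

heading to target = atan2(1−4, 2.5−-4) = -0.4324
Δθ = wrap(-0.4324 − 0.2618) = -0.6942; ω₁ = Δθ/dt₁ = -0.2777
distance = √((2.5−-4)² + (1−4)²) = 7.1589; v₂ = distance/dt₂ = 4.7726

ω₁ = -0.2777, v₂ = 4.7726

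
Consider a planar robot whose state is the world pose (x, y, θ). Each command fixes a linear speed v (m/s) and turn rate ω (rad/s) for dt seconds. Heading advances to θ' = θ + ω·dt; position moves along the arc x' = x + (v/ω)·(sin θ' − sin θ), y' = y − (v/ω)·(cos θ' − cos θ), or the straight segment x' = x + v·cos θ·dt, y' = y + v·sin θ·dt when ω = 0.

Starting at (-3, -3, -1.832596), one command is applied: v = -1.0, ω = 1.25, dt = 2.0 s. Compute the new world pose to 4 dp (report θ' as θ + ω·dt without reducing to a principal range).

(-4.2679, -2.1646, 0.6674)

θ' = -1.8326 + 1.25·2.0 = 0.6674
R = v/ω = -1.0/1.25 = -0.8000
x' = -3 + -0.8000·(sin 0.6674 − sin -1.8326) = -4.2679
y' = -3 − -0.8000·(cos 0.6674 − cos -1.8326) = -2.1646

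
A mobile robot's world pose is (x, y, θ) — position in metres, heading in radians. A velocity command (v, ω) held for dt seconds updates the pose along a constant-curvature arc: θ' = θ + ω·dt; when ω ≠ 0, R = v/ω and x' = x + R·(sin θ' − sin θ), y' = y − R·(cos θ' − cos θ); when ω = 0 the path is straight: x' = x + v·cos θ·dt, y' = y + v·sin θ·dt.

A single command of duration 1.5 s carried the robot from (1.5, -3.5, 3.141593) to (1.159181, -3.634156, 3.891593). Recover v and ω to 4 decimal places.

v = 0.2500, ω = 0.5000

Δθ = 3.891593 − 3.141593 = 0.750000
ω = Δθ/dt = 0.750000/1.5 = 0.5000
R = Δx/(sin θ' − sin θ) = 0.5000
v = R·ω = 0.5000·0.5000 = 0.2500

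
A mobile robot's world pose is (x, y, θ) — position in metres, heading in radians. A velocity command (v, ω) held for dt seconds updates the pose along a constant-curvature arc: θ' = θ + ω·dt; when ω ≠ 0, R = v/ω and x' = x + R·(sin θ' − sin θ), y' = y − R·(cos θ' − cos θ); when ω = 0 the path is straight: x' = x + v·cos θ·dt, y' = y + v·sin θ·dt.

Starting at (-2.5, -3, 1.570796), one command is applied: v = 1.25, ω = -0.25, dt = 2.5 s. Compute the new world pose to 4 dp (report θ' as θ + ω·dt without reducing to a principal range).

(-1.5548, -0.0745, 0.9458)

θ' = 1.5708 + -0.25·2.5 = 0.9458
R = v/ω = 1.25/-0.25 = -5.0000
x' = -2.5 + -5.0000·(sin 0.9458 − sin 1.5708) = -1.5548
y' = -3 − -5.0000·(cos 0.9458 − cos 1.5708) = -0.0745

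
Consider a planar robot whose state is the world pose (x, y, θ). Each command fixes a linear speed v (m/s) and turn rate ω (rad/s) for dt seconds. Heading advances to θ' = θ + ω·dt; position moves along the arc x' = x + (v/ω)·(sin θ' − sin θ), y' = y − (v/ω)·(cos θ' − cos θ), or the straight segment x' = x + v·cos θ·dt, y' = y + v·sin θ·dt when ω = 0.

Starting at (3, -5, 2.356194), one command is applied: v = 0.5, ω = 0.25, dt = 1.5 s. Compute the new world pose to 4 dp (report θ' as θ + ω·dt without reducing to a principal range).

(2.3837, -4.5803, 2.7312)

θ' = 2.3562 + 0.25·1.5 = 2.7312
R = v/ω = 0.5/0.25 = 2.0000
x' = 3 + 2.0000·(sin 2.7312 − sin 2.3562) = 2.3837
y' = -5 − 2.0000·(cos 2.7312 − cos 2.3562) = -4.5803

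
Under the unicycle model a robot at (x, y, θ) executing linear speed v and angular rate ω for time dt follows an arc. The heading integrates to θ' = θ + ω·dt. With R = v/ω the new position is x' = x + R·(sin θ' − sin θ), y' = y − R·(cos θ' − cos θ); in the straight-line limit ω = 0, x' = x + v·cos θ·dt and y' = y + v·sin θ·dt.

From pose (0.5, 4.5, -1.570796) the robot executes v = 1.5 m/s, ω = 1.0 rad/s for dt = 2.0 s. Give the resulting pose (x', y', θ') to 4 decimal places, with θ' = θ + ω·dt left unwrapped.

θ' = -1.5708 + 1.0·2.0 = 0.4292
R = v/ω = 1.5/1.0 = 1.5000
x' = 0.5 + 1.5000·(sin 0.4292 − sin -1.5708) = 2.6242
y' = 4.5 − 1.5000·(cos 0.4292 − cos -1.5708) = 3.1361

(2.6242, 3.1361, 0.4292)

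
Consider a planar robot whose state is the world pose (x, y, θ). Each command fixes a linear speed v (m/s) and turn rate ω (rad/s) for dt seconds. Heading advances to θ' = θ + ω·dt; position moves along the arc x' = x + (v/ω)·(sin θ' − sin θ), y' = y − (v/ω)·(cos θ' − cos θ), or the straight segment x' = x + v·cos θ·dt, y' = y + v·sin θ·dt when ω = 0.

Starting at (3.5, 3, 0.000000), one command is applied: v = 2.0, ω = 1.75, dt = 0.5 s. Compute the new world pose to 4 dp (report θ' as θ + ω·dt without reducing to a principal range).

(4.3772, 3.4103, 0.8750)

θ' = 0.0000 + 1.75·0.5 = 0.8750
R = v/ω = 2.0/1.75 = 1.1429
x' = 3.5 + 1.1429·(sin 0.8750 − sin 0.0000) = 4.3772
y' = 3 − 1.1429·(cos 0.8750 − cos 0.0000) = 3.4103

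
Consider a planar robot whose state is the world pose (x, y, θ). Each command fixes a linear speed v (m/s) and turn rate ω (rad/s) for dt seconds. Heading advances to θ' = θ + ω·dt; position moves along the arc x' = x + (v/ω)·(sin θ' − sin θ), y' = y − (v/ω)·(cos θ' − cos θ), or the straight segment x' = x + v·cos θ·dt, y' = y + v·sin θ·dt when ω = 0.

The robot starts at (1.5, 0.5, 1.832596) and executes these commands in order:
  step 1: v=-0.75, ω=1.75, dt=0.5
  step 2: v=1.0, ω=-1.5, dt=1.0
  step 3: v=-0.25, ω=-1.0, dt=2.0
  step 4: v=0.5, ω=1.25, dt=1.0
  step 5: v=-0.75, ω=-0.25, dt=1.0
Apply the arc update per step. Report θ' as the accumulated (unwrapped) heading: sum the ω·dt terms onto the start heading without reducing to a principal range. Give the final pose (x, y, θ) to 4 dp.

step 1: θ'=2.7076 (R=-0.4286) → pose (1.7338, 0.2221, 2.7076)
step 2: θ'=1.2076 (R=-0.6667) → pose (1.3909, 1.0638, 1.2076)
step 3: θ'=-0.7924 (R=0.2500) → pose (0.9792, 0.9771, -0.7924)
step 4: θ'=0.4576 (R=0.4000) → pose (1.4407, 0.8991, 0.4576)
step 5: θ'=0.2076 (R=3.0000) → pose (0.7337, 0.6548, 0.2076)

(0.7337, 0.6548, 0.2076)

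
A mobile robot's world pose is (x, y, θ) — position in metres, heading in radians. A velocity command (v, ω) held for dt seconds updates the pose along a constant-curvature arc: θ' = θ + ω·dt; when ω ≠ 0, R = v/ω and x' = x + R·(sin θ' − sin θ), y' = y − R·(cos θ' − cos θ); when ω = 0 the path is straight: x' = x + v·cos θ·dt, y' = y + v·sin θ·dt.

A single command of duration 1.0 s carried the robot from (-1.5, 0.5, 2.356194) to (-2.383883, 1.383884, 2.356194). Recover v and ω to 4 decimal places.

Δθ = 2.356194 − 2.356194 = 0.000000
ω = Δθ/dt = 0.000000/1.0 = 0.0000
ω = 0 → v = (Δx·cos θ + Δy·sin θ)/dt = 1.2500

v = 1.2500, ω = 0.0000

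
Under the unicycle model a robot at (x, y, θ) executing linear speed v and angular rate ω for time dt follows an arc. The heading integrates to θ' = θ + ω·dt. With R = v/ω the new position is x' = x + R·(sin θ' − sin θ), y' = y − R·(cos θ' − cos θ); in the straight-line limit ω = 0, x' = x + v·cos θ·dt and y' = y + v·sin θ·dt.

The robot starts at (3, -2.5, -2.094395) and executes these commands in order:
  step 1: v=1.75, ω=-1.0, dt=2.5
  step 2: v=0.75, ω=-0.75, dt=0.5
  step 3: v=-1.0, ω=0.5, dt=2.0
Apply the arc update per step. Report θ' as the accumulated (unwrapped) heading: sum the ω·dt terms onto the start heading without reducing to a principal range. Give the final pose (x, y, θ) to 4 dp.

(0.2339, -3.3205, -3.9694)

step 1: θ'=-4.5944 (R=-1.7500) → pose (-0.2534, -1.8310, -4.5944)
step 2: θ'=-4.9694 (R=-1.0000) → pose (-0.2275, -1.4591, -4.9694)
step 3: θ'=-3.9694 (R=-2.0000) → pose (0.2339, -3.3205, -3.9694)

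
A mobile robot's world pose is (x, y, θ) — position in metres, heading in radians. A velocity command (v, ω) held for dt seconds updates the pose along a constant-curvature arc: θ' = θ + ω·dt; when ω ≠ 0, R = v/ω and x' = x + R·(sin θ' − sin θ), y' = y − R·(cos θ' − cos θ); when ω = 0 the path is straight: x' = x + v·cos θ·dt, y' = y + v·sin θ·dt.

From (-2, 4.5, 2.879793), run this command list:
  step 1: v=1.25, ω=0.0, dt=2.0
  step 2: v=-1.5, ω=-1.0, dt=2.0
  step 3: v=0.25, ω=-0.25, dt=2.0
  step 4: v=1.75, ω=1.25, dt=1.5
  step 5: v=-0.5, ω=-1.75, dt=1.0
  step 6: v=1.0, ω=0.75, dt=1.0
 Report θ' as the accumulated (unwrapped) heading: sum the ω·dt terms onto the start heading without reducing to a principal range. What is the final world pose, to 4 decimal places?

(-2.1420, 5.5406, 1.2548)

step 1: θ'=2.8798 (straight) → pose (-4.4148, 5.1470, 2.8798)
step 2: θ'=0.8798 (R=1.5000) → pose (-3.6471, 2.7422, 0.8798)
step 3: θ'=0.3798 (R=-1.0000) → pose (-3.2473, 3.0336, 0.3798)
step 4: θ'=2.2548 (R=1.4000) → pose (-2.6812, 5.2185, 2.2548)
step 5: θ'=0.5048 (R=0.2857) → pose (-2.7645, 4.7879, 0.5048)
step 6: θ'=1.2548 (R=1.3333) → pose (-2.1420, 5.5406, 1.2548)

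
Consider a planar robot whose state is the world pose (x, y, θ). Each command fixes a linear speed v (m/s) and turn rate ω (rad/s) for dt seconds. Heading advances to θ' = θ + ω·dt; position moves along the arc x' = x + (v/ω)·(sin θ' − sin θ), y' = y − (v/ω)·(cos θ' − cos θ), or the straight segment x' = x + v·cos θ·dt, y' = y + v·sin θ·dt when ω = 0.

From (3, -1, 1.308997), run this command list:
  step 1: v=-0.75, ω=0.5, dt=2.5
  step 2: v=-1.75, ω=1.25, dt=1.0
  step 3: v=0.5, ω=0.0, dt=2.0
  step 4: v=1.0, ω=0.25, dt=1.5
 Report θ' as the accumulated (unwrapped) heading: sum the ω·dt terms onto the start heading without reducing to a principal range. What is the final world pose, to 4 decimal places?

step 1: θ'=2.5590 (R=-1.5000) → pose (3.6236, -2.6408, 2.5590)
step 2: θ'=3.8090 (R=-1.4000) → pose (5.2604, -2.5713, 3.8090)
step 3: θ'=3.8090 (straight) → pose (4.4750, -3.1903, 3.8090)
step 4: θ'=4.1840 (R=4.0000) → pose (3.4963, -4.3154, 4.1840)

(3.4963, -4.3154, 4.1840)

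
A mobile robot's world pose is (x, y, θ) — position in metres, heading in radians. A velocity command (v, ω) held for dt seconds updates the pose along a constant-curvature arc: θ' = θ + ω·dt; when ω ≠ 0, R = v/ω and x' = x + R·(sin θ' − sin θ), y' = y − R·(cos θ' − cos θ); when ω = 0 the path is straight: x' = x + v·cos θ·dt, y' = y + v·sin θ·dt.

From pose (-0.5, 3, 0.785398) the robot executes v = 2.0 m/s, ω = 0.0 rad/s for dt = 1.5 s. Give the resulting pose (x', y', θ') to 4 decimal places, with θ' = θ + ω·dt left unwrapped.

θ' = 0.7854 + 0.0·1.5 = 0.7854
ω = 0 → straight: x' = -0.5 + 2.0·cos(0.7854)·1.5 = 1.6213
y' = 3 + 2.0·sin(0.7854)·1.5 = 5.1213

(1.6213, 5.1213, 0.7854)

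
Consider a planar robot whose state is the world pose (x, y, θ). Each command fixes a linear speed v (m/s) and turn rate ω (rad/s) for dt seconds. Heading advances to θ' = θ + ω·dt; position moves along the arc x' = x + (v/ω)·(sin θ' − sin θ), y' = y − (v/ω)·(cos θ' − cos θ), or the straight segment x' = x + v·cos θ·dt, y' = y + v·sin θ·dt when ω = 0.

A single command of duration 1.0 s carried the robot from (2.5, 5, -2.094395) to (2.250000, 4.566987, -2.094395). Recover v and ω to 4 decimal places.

Δθ = -2.094395 − -2.094395 = 0.000000
ω = Δθ/dt = 0.000000/1.0 = 0.0000
ω = 0 → v = (Δx·cos θ + Δy·sin θ)/dt = 0.5000

v = 0.5000, ω = 0.0000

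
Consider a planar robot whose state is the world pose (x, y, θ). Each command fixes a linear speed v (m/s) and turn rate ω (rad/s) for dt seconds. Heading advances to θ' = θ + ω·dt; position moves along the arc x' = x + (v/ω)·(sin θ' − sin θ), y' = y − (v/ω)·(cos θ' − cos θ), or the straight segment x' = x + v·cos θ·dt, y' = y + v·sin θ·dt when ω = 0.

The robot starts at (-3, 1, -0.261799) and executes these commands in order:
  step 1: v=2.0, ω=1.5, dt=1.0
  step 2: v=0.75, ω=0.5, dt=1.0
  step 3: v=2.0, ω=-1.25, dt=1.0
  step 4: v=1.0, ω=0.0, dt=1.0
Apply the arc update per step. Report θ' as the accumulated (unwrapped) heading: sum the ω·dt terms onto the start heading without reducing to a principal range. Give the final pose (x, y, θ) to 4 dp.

step 1: θ'=1.2382 (R=1.3333) → pose (-1.3946, 1.8526, 1.2382)
step 2: θ'=1.7382 (R=1.5000) → pose (-1.3334, 2.5923, 1.7382)
step 3: θ'=0.4882 (R=-1.6000) → pose (-0.5062, 4.2719, 0.4882)
step 4: θ'=0.4882 (straight) → pose (0.3769, 4.7410, 0.4882)

(0.3769, 4.7410, 0.4882)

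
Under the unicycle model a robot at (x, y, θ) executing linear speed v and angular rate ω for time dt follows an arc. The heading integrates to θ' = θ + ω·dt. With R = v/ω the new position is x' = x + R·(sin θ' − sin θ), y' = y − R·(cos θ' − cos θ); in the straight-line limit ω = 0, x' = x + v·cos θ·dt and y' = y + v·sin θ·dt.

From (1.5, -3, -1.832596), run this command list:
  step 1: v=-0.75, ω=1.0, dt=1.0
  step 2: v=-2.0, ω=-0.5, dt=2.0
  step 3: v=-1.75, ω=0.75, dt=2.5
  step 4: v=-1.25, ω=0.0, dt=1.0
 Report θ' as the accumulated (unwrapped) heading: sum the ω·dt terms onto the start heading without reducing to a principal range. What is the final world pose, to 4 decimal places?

step 1: θ'=-0.8326 (R=-0.7500) → pose (1.3303, -2.3012, -0.8326)
step 2: θ'=-1.8326 (R=4.0000) → pose (0.4253, 1.4259, -1.8326)
step 3: θ'=0.0424 (R=-2.3333) → pose (-1.9274, 4.3611, 0.0424)
step 4: θ'=0.0424 (straight) → pose (-3.1763, 4.3081, 0.0424)

(-3.1763, 4.3081, 0.0424)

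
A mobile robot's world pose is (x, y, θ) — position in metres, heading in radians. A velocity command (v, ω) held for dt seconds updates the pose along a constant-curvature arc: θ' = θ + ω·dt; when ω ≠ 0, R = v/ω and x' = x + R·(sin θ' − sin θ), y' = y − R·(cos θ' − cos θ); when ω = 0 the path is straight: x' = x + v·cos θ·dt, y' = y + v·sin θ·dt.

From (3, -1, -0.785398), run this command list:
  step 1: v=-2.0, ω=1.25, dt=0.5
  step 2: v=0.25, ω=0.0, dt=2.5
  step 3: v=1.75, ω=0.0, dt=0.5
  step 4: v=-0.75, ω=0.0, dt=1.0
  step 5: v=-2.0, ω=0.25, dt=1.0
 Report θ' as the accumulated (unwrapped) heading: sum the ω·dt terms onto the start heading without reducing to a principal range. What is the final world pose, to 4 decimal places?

step 1: θ'=-0.1604 (R=-1.6000) → pose (2.1242, -0.5519, -0.1604)
step 2: θ'=-0.1604 (straight) → pose (2.7411, -0.6517, -0.1604)
step 3: θ'=-0.1604 (straight) → pose (3.6049, -0.7915, -0.1604)
step 4: θ'=-0.1604 (straight) → pose (2.8645, -0.6717, -0.1604)
step 5: θ'=0.0896 (R=-8.0000) → pose (0.8710, -0.6011, 0.0896)

(0.8710, -0.6011, 0.0896)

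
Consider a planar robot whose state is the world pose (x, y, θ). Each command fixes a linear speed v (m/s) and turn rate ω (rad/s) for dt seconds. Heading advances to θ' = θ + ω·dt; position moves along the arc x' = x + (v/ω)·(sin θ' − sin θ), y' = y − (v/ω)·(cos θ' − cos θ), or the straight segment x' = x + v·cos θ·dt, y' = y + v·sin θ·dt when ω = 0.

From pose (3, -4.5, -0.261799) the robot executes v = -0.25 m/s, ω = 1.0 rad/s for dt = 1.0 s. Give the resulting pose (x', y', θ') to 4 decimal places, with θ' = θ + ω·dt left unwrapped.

(2.7671, -4.5566, 0.7382)

θ' = -0.2618 + 1.0·1.0 = 0.7382
R = v/ω = -0.25/1.0 = -0.2500
x' = 3 + -0.2500·(sin 0.7382 − sin -0.2618) = 2.7671
y' = -4.5 − -0.2500·(cos 0.7382 − cos -0.2618) = -4.5566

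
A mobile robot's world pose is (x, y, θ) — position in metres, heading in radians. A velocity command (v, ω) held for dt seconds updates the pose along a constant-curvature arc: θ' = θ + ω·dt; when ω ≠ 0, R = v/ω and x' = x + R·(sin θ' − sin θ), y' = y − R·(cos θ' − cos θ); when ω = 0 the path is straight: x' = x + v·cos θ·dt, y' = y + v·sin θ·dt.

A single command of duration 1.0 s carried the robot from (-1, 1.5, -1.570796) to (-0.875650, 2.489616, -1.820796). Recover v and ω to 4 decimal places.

v = -1.0000, ω = -0.2500

Δθ = -1.820796 − -1.570796 = -0.250000
ω = Δθ/dt = -0.250000/1.0 = -0.2500
R = −Δy/(cos θ' − cos θ) = 4.0000
v = R·ω = 4.0000·-0.2500 = -1.0000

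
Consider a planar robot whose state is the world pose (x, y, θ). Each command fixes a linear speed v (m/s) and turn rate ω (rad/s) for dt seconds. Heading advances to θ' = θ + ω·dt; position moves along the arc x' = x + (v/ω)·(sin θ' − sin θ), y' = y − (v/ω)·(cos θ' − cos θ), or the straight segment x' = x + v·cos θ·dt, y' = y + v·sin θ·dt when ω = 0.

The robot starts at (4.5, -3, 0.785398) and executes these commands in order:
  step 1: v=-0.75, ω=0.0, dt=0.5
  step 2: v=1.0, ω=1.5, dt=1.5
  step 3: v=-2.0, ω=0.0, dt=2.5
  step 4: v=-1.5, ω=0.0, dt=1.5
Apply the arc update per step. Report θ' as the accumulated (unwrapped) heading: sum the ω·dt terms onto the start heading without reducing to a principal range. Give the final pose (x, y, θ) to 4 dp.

step 1: θ'=0.7854 (straight) → pose (4.2348, -3.2652, 0.7854)
step 2: θ'=3.0354 (R=0.6667) → pose (3.8341, -2.1308, 3.0354)
step 3: θ'=3.0354 (straight) → pose (8.8059, -2.6608, 3.0354)
step 4: θ'=3.0354 (straight) → pose (11.0433, -2.8993, 3.0354)

(11.0433, -2.8993, 3.0354)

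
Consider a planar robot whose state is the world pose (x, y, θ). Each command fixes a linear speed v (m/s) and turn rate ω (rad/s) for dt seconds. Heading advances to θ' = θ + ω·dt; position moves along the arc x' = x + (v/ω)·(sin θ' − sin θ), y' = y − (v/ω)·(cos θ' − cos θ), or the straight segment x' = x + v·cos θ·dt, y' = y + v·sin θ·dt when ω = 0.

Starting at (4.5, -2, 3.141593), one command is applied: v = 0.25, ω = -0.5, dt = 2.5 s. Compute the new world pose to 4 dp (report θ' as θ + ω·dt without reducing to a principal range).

(4.0255, -1.6577, 1.8916)

θ' = 3.1416 + -0.5·2.5 = 1.8916
R = v/ω = 0.25/-0.5 = -0.5000
x' = 4.5 + -0.5000·(sin 1.8916 − sin 3.1416) = 4.0255
y' = -2 − -0.5000·(cos 1.8916 − cos 3.1416) = -1.6577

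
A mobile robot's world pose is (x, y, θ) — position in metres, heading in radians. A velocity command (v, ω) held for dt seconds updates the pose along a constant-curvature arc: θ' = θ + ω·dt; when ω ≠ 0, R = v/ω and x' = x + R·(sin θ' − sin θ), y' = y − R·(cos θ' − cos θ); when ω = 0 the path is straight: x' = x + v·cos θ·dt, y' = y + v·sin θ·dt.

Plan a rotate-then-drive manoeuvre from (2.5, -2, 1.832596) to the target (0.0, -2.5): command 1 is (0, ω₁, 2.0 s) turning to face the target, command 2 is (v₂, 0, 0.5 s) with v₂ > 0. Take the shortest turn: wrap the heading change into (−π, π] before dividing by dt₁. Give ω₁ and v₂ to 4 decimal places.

heading to target = atan2(-2.5−-2, 0−2.5) = -2.9442
Δθ = wrap(-2.9442 − 1.8326) = 1.5064; ω₁ = Δθ/dt₁ = 0.7532
distance = √((0−2.5)² + (-2.5−-2)²) = 2.5495; v₂ = distance/dt₂ = 5.0990

ω₁ = 0.7532, v₂ = 5.0990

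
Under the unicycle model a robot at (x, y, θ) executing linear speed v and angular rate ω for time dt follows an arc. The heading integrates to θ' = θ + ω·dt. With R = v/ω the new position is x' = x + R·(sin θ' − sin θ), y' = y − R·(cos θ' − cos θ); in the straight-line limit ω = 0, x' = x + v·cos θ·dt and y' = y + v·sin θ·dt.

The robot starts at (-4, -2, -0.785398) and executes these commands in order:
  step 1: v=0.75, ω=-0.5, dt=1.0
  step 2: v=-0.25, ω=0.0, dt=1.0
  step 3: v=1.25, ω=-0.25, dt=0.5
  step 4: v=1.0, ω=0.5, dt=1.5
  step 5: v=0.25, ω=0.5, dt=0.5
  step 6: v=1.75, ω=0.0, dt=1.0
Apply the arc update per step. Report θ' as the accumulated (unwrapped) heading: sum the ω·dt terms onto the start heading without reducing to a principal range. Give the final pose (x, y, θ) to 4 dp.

step 1: θ'=-1.2854 (R=-1.5000) → pose (-3.6213, -2.6384, -1.2854)
step 2: θ'=-1.2854 (straight) → pose (-3.6917, -2.3985, -1.2854)
step 3: θ'=-1.4104 (R=-5.0000) → pose (-3.5536, -3.0076, -1.4104)
step 4: θ'=-0.6604 (R=2.0000) → pose (-2.8062, -4.2677, -0.6604)
step 5: θ'=-0.4104 (R=0.5000) → pose (-2.6990, -4.3313, -0.4104)
step 6: θ'=-0.4104 (straight) → pose (-1.0943, -5.0295, -0.4104)

(-1.0943, -5.0295, -0.4104)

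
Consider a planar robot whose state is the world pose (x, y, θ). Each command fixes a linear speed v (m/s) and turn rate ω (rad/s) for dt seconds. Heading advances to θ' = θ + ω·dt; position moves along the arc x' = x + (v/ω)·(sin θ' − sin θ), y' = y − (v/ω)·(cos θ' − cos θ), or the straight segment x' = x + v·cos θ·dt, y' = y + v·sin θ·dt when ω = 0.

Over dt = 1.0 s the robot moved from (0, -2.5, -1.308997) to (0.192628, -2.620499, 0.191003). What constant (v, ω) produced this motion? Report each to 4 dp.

v = 0.2500, ω = 1.5000

Δθ = 0.191003 − -1.308997 = 1.500000
ω = Δθ/dt = 1.500000/1.0 = 1.5000
R = Δx/(sin θ' − sin θ) = 0.1667
v = R·ω = 0.1667·1.5000 = 0.2500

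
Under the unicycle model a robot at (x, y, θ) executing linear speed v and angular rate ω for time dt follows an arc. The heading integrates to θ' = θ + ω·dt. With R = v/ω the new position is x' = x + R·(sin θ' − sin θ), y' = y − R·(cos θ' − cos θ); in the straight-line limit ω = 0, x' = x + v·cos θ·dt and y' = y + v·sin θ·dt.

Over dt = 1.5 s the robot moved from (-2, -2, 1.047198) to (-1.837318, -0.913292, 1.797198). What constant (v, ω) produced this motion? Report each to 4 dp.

Δθ = 1.797198 − 1.047198 = 0.750000
ω = Δθ/dt = 0.750000/1.5 = 0.5000
R = −Δy/(cos θ' − cos θ) = 1.5000
v = R·ω = 1.5000·0.5000 = 0.7500

v = 0.7500, ω = 0.5000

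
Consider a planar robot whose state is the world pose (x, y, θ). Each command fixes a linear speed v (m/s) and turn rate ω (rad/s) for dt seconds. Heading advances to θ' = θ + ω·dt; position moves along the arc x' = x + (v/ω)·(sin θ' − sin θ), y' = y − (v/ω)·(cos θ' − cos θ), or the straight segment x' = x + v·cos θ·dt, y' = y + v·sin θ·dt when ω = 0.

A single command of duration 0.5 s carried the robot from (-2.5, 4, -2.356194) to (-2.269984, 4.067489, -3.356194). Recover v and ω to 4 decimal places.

Δθ = -3.356194 − -2.356194 = -1.000000
ω = Δθ/dt = -1.000000/0.5 = -2.0000
R = Δx/(sin θ' − sin θ) = 0.2500
v = R·ω = 0.2500·-2.0000 = -0.5000

v = -0.5000, ω = -2.0000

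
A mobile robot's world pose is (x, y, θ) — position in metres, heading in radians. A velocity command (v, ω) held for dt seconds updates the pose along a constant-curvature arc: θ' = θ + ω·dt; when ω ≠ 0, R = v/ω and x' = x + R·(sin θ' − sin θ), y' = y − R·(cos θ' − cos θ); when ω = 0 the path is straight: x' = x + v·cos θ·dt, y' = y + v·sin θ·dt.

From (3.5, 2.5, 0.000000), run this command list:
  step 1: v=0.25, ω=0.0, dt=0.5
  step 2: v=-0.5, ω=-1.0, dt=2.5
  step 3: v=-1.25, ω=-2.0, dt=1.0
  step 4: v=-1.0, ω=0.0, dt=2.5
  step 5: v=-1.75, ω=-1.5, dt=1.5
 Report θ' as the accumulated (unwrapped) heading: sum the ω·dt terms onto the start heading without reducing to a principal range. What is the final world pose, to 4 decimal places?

step 1: θ'=0.0000 (straight) → pose (3.6250, 2.5000, 0.0000)
step 2: θ'=-2.5000 (R=0.5000) → pose (3.3258, 3.4006, -2.5000)
step 3: θ'=-4.5000 (R=0.6250) → pose (4.3108, 3.0316, -4.5000)
step 4: θ'=-4.5000 (straight) → pose (4.8378, 0.5878, -4.5000)
step 5: θ'=-6.7500 (R=1.1667) → pose (3.1723, -0.7000, -6.7500)

(3.1723, -0.7000, -6.7500)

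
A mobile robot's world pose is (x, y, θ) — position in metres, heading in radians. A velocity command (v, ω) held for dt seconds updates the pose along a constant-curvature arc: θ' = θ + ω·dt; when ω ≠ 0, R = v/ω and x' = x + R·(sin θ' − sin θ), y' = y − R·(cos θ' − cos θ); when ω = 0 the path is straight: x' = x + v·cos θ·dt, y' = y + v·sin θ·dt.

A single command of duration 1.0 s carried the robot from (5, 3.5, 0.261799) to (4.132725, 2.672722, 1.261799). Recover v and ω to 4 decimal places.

Δθ = 1.261799 − 0.261799 = 1.000000
ω = Δθ/dt = 1.000000/1.0 = 1.0000
R = Δx/(sin θ' − sin θ) = -1.2500
v = R·ω = -1.2500·1.0000 = -1.2500

v = -1.2500, ω = 1.0000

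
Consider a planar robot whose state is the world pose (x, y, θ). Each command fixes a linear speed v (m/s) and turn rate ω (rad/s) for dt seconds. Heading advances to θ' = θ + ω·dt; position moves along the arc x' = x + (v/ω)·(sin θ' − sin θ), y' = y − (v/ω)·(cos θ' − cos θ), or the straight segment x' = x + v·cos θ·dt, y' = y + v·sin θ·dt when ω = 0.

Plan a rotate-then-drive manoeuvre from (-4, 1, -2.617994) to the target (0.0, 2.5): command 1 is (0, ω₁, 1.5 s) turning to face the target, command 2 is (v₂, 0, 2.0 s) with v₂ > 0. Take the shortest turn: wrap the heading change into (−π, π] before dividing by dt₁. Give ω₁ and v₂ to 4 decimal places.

heading to target = atan2(2.5−1, 0−-4) = 0.3588
Δθ = wrap(0.3588 − -2.6180) = 2.9768; ω₁ = Δθ/dt₁ = 1.9845
distance = √((0−-4)² + (2.5−1)²) = 4.2720; v₂ = distance/dt₂ = 2.1360

ω₁ = 1.9845, v₂ = 2.1360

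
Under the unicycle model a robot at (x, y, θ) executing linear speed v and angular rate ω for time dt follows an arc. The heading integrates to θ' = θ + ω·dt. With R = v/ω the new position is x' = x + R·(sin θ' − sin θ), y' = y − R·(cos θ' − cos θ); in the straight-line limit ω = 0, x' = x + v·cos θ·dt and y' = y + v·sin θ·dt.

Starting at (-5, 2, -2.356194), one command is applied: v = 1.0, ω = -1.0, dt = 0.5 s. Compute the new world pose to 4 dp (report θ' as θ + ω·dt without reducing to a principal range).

(-5.4256, 1.7476, -2.8562)

θ' = -2.3562 + -1.0·0.5 = -2.8562
R = v/ω = 1.0/-1.0 = -1.0000
x' = -5 + -1.0000·(sin -2.8562 − sin -2.3562) = -5.4256
y' = 2 − -1.0000·(cos -2.8562 − cos -2.3562) = 1.7476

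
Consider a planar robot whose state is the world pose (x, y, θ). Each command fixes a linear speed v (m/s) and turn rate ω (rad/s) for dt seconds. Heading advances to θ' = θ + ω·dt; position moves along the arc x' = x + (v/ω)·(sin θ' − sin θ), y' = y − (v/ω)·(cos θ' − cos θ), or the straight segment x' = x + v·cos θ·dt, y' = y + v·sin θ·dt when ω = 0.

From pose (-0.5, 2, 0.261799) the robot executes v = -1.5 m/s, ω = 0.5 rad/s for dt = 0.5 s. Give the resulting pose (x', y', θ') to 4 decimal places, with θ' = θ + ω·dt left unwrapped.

θ' = 0.2618 + 0.5·0.5 = 0.5118
R = v/ω = -1.5/0.5 = -3.0000
x' = -0.5 + -3.0000·(sin 0.5118 − sin 0.2618) = -1.1928
y' = 2 − -3.0000·(cos 0.5118 − cos 0.2618) = 1.7178

(-1.1928, 1.7178, 0.5118)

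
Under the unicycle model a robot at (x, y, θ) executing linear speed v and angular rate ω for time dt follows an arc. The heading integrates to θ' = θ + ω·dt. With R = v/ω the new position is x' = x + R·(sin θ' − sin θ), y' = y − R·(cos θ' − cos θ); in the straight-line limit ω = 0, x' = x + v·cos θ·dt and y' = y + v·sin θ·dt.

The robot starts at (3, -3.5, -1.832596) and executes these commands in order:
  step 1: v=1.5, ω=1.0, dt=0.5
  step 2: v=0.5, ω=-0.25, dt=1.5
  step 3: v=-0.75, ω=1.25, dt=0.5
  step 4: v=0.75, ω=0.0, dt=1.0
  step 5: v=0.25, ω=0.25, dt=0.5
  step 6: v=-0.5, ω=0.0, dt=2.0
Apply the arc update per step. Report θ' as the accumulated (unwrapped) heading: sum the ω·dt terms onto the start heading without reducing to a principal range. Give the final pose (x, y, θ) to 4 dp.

(2.8062, -4.5746, -0.9576)

step 1: θ'=-1.3326 (R=1.5000) → pose (2.9912, -4.2422, -1.3326)
step 2: θ'=-1.7076 (R=-2.0000) → pose (3.0290, -4.9868, -1.7076)
step 3: θ'=-1.0826 (R=-0.6000) → pose (2.9645, -4.6236, -1.0826)
step 4: θ'=-1.0826 (straight) → pose (3.3163, -5.2860, -1.0826)
step 5: θ'=-0.9576 (R=1.0000) → pose (3.3817, -5.3924, -0.9576)
step 6: θ'=-0.9576 (straight) → pose (2.8062, -4.5746, -0.9576)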